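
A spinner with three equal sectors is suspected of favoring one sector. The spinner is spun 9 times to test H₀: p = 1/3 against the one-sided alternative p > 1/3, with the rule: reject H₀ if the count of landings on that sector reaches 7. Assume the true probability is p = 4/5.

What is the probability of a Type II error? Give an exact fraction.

Under the alternative p = 4/5, K ~ Binomial(9, 4/5); β is the probability the test does not reject, P(K < 7).
Adding the binomial probabilities P(K=0)+…+P(K=6) at p = 4/5 gives 511333/1953125.

511333/1953125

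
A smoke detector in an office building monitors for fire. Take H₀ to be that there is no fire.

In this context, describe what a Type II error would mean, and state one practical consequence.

A Type II error is failing to reject H₀ when H₀ is false.
Here that means remaining silent when actually there is a fire.

A Type II error would mean concluding that there is no fire (or at least failing to establish that there is a fire) when in fact there is a fire. Consequence: a real fire goes undetected.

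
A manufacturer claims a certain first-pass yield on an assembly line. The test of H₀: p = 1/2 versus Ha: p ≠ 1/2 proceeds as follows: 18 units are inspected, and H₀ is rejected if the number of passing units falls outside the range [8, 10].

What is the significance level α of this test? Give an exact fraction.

15751/32768

The significance level is the null-hypothesis probability of the rejection region {≤7} ∪ {≥11}.
By symmetry, α = 2·P(K ≤ 7) = 2·(1 + 18 + 153 + 816 + 3060 + 8568 + 18564 + 31824)/262144 = 126008/262144 = 15751/32768.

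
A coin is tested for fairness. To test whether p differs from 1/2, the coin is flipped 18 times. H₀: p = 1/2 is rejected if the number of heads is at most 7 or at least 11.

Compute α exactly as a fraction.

15751/32768

The significance level is the null-hypothesis probability of the rejection region {≤7} ∪ {≥11}.
The two tails are symmetric, so α = 2·(1 + 18 + 153 + 816 + 3060 + 8568 + 18564 + 31824)/2^18 = 126008/262144 = 15751/32768.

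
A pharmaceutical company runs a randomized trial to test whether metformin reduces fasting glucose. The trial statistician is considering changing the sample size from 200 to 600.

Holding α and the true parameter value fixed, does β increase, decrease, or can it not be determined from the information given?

It decreases.

More data shrinks sampling variability; the test statistic under Ha concentrates further from the null value, making rejection more likely.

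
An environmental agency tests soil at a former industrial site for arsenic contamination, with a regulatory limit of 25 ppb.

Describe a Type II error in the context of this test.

With the conventional null hypothesis that the arsenic concentration is at or below 25 ppb (safe):
A Type II error is failing to reject H₀ when H₀ is false.
Here that means certifying the site as safe when actually the arsenic concentration exceeds 25 ppb.

A Type II error would mean concluding that the arsenic concentration is at or below 25 ppb (safe) (or at least failing to establish that the arsenic concentration exceeds 25 ppb) when in fact the arsenic concentration exceeds 25 ppb.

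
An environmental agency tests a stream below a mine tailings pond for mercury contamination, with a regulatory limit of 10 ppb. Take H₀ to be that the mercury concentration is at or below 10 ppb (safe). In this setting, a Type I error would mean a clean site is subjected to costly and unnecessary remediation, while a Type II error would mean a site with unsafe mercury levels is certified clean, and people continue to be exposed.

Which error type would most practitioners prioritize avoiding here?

Type II error

The Type II consequence (a site with unsafe mercury levels is certified clean, and people continue to be exposed) is more severe than the Type I consequence (a clean site is subjected to costly and unnecessary remediation).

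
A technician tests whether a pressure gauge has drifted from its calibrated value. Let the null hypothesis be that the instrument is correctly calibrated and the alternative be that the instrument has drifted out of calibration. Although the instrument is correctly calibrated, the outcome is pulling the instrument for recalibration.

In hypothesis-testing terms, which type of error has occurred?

Type I error

'Pulling the instrument for recalibration' corresponds to rejecting H₀.
H₀ was rejected but H₀ is true — a Type I error (false positive).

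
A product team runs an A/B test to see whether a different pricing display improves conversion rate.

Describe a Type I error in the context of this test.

A Type I error would mean concluding that the new design increases conversion rate when in fact the new design has no effect on conversion rate.

With the conventional null hypothesis that the new design has no effect on conversion rate:
A Type I error is rejecting H₀ when H₀ is true.
Here that means shipping the new feature to all users when actually the new design has no effect on conversion rate.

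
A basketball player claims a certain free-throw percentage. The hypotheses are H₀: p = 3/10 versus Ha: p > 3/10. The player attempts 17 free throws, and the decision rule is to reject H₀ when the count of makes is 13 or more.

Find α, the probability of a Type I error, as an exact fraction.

1032701997051/10000000000000000

Under H₀, X ~ Binomial(17, 3/10), and α = P(X ≥ 13).
Summing C(17,j)(3/10)^j(7/10)^{17−j} for j = 13,…,17 gives 1032701997051/10000000000000000.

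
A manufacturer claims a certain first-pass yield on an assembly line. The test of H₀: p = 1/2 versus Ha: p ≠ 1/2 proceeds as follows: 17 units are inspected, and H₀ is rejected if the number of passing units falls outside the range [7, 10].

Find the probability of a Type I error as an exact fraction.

α = P(Y ≤ 6 or Y ≥ 11 | p = 1/2), Y ~ Binomial(17, 1/2).
By symmetry, α = 2·P(Y ≤ 6) = 2·(1 + 17 + 136 + 680 + 2380 + 6188 + 12376)/131072 = 43556/131072 = 10889/32768.

10889/32768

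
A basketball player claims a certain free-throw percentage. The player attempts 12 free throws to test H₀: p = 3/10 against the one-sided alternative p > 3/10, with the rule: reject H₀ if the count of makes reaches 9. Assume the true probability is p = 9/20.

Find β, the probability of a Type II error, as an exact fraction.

790057068555953/819200000000000

A Type II error is failing to reject when Ha holds: with p = 9/20, β = P(Y ≤ 8).
Summing C(12,j)·(9/20)^j·(11/20)^{12-j} for j = 0..8 gives 790057068555953/819200000000000.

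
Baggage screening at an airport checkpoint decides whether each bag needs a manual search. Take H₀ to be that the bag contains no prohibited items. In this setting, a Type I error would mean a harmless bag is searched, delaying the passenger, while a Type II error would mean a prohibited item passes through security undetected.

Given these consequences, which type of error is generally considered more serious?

The Type II consequence (a prohibited item passes through security undetected) is more severe than the Type I consequence (a harmless bag is searched, delaying the passenger).

Type II error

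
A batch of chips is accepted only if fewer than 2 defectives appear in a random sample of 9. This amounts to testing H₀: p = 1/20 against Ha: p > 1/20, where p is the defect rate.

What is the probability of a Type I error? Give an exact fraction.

α = P(reject H₀ | H₀ true) = P(S ≥ 2 | p = 1/20), S ~ Binomial(9, 1/20).
Via the complement, α = 1 − Σ_{j=0}^{1} C(9,j)(1/20)^j(19/20)^{9-j} = 9115058713/128000000000.

9115058713/128000000000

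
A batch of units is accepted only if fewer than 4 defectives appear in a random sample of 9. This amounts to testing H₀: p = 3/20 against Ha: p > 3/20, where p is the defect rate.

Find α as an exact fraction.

4343234013/128000000000

The significance level is the probability, assuming p = 3/20, of seeing 4 or more defectives in 9 draws.
Computing the lower-tail complement: 1 − 123656765987/128000000000 = 4343234013/128000000000.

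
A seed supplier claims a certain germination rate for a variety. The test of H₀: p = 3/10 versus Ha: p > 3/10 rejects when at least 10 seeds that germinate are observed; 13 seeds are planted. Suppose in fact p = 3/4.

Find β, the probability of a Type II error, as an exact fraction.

3487541/8388608

A Type II error is failing to reject when Ha holds: with p = 3/4, β = P(S ≤ 9).
Equivalently, β = 1 − P(S ≥ 10) = 3487541/8388608.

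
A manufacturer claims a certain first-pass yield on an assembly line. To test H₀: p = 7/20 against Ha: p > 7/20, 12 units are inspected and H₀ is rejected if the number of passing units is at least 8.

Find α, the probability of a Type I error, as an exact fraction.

The Type I error probability is α = P(Y ≥ 8) computed under H₀, where Y ~ Binomial(12, 7/20).
Summing C(12,j)(7/20)^j(13/20)^{12−j} for j = 8,…,12 gives 10447854386753/409600000000000.

10447854386753/409600000000000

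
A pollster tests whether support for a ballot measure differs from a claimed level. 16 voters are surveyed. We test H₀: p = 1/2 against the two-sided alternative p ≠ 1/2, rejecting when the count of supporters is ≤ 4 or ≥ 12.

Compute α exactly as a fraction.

α = P(S ≤ 4 or S ≥ 12 | p = 1/2), S ~ Binomial(16, 1/2).
The two tails are symmetric, so α = 2·(1 + 16 + 120 + 560 + 1820)/2^16 = 5034/65536 = 2517/32768.

2517/32768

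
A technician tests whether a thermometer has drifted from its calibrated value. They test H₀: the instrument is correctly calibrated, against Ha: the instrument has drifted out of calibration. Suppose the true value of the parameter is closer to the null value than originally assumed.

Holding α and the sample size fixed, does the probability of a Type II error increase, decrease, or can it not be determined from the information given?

It increases.

A smaller departure from H₀ means the test statistic under Ha is distributed closer to where it would be under H₀; rejection becomes less likely.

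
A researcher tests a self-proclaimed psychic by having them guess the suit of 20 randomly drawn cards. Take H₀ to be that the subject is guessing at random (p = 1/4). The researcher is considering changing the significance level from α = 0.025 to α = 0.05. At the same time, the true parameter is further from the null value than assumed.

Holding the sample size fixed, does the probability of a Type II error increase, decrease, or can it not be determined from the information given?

It decreases.

With a larger α the critical value moves toward the center, so more of the Ha sampling distribution lies in the rejection region. A bigger departure from H₀ is easier for the test to detect, so it fails to reject less often. Both changes push β in the same direction.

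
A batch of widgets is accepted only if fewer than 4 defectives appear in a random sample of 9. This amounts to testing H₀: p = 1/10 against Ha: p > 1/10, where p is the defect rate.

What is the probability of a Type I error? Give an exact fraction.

α = P(reject H₀ | H₀ true) = P(Y ≥ 4 | p = 1/10), Y ~ Binomial(9, 1/10).
Computing the lower-tail complement: 1 − 495834453/500000000 = 4165547/500000000.

4165547/500000000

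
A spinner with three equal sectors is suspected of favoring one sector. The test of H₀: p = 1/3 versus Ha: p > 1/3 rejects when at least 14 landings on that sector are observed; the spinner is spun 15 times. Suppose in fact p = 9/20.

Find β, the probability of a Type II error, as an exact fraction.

β = P(fail to reject H₀ | Ha true) = P(Y ≤ 13 | p = 9/20), Y ~ Binomial(15, 9/20).
Adding the binomial probabilities P(Y=0)+…+P(Y=13) at p = 9/20 gives 16382009719056418393/16384000000000000000.

16382009719056418393/16384000000000000000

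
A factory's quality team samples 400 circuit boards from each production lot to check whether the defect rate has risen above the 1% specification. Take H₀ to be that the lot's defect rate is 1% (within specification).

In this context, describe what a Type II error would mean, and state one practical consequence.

A Type II error would mean concluding that the lot's defect rate is 1% (within specification) (or at least failing to establish that the lot's defect rate exceeds 1%) when in fact the lot's defect rate exceeds 1%. Consequence: a defective lot is shipped to customers.

A Type II error is failing to reject H₀ when H₀ is false.
Here that means accepting the lot and shipping it when actually the lot's defect rate exceeds 1%.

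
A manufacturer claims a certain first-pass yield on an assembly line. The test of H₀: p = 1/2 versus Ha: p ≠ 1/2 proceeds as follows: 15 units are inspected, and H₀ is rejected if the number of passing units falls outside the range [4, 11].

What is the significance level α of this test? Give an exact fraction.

9/256

Under H₀, Y ~ Binomial(15, 1/2); α is the probability of landing in either tail, P(Y ≤ 3) + P(Y ≥ 12).
Each tail has probability (1 + 15 + 105 + 455)/32768; doubling gives α = 1152/32768 = 9/256.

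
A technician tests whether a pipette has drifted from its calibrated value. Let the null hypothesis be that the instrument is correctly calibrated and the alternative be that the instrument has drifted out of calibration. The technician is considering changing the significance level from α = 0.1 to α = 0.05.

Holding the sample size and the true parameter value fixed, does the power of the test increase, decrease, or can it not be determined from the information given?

A smaller α moves the rejection region further into the tail. With the alternative true, more outcomes now fall outside the rejection region, so failing to reject becomes more likely.
Since power = 1 − β and β increases, power decreases.

It decreases.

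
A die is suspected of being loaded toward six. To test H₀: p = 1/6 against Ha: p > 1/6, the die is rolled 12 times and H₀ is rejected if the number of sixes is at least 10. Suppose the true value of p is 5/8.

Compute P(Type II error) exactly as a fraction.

60916742361/68719476736

Under the alternative p = 5/8, S ~ Binomial(12, 5/8); β is the probability the test does not reject, P(S < 10).
Adding the binomial probabilities P(S=0)+…+P(S=9) at p = 5/8 gives 60916742361/68719476736.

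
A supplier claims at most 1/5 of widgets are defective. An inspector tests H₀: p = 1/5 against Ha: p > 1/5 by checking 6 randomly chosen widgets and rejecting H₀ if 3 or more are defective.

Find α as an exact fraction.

α = P(reject H₀ | H₀ true) = P(Y ≥ 3 | p = 1/5), Y ~ Binomial(6, 1/5).
Via the complement, α = 1 − Σ_{j=0}^{2} C(6,j)(1/5)^j(4/5)^{6-j} = 309/3125.

309/3125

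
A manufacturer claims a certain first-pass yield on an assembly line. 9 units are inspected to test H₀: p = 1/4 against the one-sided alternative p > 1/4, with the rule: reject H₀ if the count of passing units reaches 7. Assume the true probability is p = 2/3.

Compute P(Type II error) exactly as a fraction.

Under the alternative p = 2/3, S ~ Binomial(9, 2/3); β is the probability the test does not reject, P(S < 7).
Adding the binomial probabilities P(S=0)+…+P(S=6) at p = 2/3 gives 12259/19683.

12259/19683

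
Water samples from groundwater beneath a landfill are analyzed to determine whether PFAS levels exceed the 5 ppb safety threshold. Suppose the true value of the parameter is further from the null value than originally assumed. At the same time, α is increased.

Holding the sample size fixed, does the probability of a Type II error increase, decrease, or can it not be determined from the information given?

It decreases.

A bigger departure from H₀ is easier for the test to detect, so it fails to reject less often. A larger α widens the rejection region, so when the alternative is true more outcomes lead to rejection — failing to reject becomes less likely. Both changes push β in the same direction.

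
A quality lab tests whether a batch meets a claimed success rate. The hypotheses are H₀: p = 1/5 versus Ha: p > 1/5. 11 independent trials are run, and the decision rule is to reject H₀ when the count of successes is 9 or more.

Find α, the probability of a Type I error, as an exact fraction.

37/1953125

The Type I error probability is α = P(Y ≥ 9) computed under H₀, where Y ~ Binomial(11, 1/5).
Adding the binomial terms for j = 9 through 11 with p = 1/5 yields 37/1953125.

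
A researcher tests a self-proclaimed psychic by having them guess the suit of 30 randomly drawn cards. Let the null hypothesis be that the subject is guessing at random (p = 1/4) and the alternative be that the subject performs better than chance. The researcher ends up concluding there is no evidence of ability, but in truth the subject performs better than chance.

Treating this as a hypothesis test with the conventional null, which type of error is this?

Type II error

'Concluding there is no evidence of ability' corresponds to failing to reject H₀.
H₀ was not rejected but H₀ is false — a Type II error (false negative).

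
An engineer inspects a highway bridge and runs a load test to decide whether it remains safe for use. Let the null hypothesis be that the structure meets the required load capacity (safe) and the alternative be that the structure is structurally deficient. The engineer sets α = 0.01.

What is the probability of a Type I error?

0.01

The significance level α is, by definition, the probability of a Type I error — P(reject H₀ | H₀ true).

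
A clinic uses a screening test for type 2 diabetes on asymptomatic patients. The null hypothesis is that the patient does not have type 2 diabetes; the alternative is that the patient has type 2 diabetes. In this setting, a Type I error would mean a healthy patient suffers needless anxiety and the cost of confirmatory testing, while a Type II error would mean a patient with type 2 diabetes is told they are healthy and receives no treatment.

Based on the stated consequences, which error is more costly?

Type II error

The Type II consequence (a patient with type 2 diabetes is told they are healthy and receives no treatment) is more severe than the Type I consequence (a healthy patient suffers needless anxiety and the cost of confirmatory testing).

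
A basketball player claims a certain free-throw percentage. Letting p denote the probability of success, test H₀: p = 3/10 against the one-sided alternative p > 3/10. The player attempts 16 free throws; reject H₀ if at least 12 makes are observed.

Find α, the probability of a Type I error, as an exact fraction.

531662610897/2000000000000000

The Type I error probability is α = P(X ≥ 12) computed under H₀, where X ~ Binomial(16, 3/10).
P(X ≥ 12) = Σ_{j=12}^{16} C(16,j)·(3/10)^j·(7/10)^{16-j} = 531662610897/2000000000000000.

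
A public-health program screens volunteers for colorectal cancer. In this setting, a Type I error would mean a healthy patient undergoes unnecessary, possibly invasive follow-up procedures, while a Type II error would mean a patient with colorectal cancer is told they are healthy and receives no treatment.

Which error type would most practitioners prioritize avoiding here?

The Type II consequence (a patient with colorectal cancer is told they are healthy and receives no treatment) is more severe than the Type I consequence (a healthy patient undergoes unnecessary, possibly invasive follow-up procedures).

Type II error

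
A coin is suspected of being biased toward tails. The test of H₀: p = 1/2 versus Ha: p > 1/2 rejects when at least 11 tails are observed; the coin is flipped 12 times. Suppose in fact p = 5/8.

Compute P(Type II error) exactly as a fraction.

66717523611/68719476736

β = P(fail to reject H₀ | Ha true) = P(K ≤ 10 | p = 5/8), K ~ Binomial(12, 5/8).
Equivalently, β = 1 − P(K ≥ 11) = 66717523611/68719476736.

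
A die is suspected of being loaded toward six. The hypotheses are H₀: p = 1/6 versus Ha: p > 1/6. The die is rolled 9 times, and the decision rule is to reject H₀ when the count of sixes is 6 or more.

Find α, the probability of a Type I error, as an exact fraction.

5723/5038848

α = P(reject H₀ | H₀ true) = P(K ≥ 6 | p = 1/6), with K ~ Binomial(9, 1/6).
Summing C(9,j)(1/6)^j(5/6)^{9−j} for j = 6,…,9 gives 5723/5038848.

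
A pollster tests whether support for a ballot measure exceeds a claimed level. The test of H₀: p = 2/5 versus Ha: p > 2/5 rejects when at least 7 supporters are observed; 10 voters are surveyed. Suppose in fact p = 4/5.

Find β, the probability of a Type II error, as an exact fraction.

A Type II error is failing to reject when Ha holds: with p = 4/5, β = P(S ≤ 6).
Summing C(10,j)·(4/5)^j·(1/5)^{10-j} for j = 0..6 gives 1180409/9765625.

1180409/9765625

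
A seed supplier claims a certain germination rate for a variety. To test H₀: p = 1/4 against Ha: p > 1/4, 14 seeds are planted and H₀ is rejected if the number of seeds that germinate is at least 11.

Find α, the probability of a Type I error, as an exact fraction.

5345/134217728

The Type I error probability is α = P(K ≥ 11) computed under H₀, where K ~ Binomial(14, 1/4).
P(K ≥ 11) = Σ_{j=11}^{14} C(14,j)·(1/4)^j·(3/4)^{14-j} = 5345/134217728.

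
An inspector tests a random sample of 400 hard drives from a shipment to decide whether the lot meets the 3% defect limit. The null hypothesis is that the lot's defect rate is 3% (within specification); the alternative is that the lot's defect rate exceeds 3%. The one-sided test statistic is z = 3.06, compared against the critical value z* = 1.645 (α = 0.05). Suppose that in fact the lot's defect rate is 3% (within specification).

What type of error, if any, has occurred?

Since z = 3.06 > z* = 1.645, H₀ is rejected.
H₀ is true (actually the lot's defect rate is 3% (within specification)).
Rejecting a true H₀ is a Type I error.

Type I error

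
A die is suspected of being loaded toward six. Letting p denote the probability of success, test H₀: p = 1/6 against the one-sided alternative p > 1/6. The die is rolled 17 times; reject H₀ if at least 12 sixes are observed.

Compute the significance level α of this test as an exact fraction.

3485581/2821109907456

Under H₀, Y ~ Binomial(17, 1/6), and α = P(Y ≥ 12).
Summing C(17,j)(1/6)^j(5/6)^{17−j} for j = 12,…,17 gives 3485581/2821109907456.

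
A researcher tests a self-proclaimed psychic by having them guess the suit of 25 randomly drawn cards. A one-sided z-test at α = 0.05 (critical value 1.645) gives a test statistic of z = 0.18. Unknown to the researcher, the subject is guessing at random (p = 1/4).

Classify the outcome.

The conventional null hypothesis is that the subject is guessing at random (p = 1/4).
Since z = 0.18 ≤ z* = 1.645, H₀ is not rejected.
H₀ is true (actually the subject is guessing at random (p = 1/4)).
The decision matches the true state — no error.

No error (correct decision).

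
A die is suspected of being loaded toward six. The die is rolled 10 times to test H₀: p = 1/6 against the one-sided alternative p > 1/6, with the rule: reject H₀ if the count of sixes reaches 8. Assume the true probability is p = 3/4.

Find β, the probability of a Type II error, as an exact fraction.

124363/262144

β = P(fail to reject H₀ | Ha true) = P(S ≤ 7 | p = 3/4), S ~ Binomial(10, 3/4).
Adding the binomial probabilities P(S=0)+…+P(S=7) at p = 3/4 gives 124363/262144.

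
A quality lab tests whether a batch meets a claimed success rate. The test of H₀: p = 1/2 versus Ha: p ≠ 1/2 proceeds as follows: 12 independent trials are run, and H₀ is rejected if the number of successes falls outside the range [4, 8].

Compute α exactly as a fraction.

Under H₀, S ~ Binomial(12, 1/2); α is the probability of landing in either tail, P(S ≤ 3) + P(S ≥ 9).
The two tails are symmetric, so α = 2·(1 + 12 + 66 + 220)/2^12 = 598/4096 = 299/2048.

299/2048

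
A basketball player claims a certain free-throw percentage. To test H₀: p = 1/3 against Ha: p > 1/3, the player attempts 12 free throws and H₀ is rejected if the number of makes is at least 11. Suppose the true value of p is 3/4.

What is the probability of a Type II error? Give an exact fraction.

A Type II error is failing to reject when Ha holds: with p = 3/4, β = P(S ≤ 10).
Summing C(12,j)·(3/4)^j·(1/4)^{12-j} for j = 0..10 gives 14120011/16777216.

14120011/16777216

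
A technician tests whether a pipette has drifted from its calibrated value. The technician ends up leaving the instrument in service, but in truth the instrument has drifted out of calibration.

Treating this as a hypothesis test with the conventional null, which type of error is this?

The null hypothesis here is that the instrument is correctly calibrated.
'Leaving the instrument in service' corresponds to failing to reject H₀.
H₀ was not rejected but H₀ is false — a Type II error (false negative).

Type II error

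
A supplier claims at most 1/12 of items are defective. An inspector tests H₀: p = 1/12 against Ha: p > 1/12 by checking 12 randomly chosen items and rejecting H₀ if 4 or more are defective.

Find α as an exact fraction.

Under H₀, S ~ Binomial(12, 1/12); the Type I error rate is P(S ≥ 4).
Computing the lower-tail complement: 1 − 2930928979913/2972033482752 = 41104502839/2972033482752.

41104502839/2972033482752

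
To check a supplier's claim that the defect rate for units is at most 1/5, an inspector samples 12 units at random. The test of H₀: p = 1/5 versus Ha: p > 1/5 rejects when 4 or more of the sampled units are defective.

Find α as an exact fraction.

α = P(reject H₀ | H₀ true) = P(X ≥ 4 | p = 1/5), X ~ Binomial(12, 1/5).
Computing the lower-tail complement: 1 − 38797312/48828125 = 10030813/48828125.

10030813/48828125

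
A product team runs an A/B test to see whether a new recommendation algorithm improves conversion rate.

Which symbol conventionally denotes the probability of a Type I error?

P(Type I error) = P(reject H₀ | H₀ true) = α, the significance level.

α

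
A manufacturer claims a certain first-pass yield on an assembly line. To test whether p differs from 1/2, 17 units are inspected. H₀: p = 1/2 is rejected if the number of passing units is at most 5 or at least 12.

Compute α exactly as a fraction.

Under H₀, K ~ Binomial(17, 1/2); α is the probability of landing in either tail, P(K ≤ 5) + P(K ≥ 12).
By symmetry, α = 2·P(K ≤ 5) = 2·(1 + 17 + 136 + 680 + 2380 + 6188)/131072 = 18804/131072 = 4701/32768.

4701/32768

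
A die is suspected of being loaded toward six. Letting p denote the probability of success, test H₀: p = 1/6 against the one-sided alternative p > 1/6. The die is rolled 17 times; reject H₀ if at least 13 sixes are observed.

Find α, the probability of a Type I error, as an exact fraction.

787993/8463329722368

Under H₀, X ~ Binomial(17, 1/6), and α = P(X ≥ 13).
Summing C(17,j)(1/6)^j(5/6)^{17−j} for j = 13,…,17 gives 787993/8463329722368.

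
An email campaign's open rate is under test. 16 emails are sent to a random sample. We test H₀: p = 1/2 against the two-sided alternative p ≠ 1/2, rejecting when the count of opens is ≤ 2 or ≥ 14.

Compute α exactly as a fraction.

α = P(X ≤ 2 or X ≥ 14 | p = 1/2), X ~ Binomial(16, 1/2).
The two tails are symmetric, so α = 2·(1 + 16 + 120)/2^16 = 274/65536 = 137/32768.

137/32768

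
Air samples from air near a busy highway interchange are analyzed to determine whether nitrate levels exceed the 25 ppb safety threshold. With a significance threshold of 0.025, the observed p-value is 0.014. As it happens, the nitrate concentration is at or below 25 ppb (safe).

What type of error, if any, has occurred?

Type I error

The conventional null hypothesis is that the nitrate concentration is at or below 25 ppb (safe).
Since p = 0.014 < α = 0.025, H₀ is rejected.
H₀ is true (actually the nitrate concentration is at or below 25 ppb (safe)).
Rejecting a true H₀ is a Type I error.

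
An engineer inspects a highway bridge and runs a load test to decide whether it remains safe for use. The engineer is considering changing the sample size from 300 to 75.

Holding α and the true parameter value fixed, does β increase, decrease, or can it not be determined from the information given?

With less data the test statistic is noisier; under Ha, more outcomes land inside the acceptance region.

It increases.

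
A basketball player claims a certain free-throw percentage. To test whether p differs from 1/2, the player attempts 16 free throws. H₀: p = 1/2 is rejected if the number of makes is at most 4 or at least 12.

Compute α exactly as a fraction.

Under H₀, S ~ Binomial(16, 1/2); α is the probability of landing in either tail, P(S ≤ 4) + P(S ≥ 12).
The two tails are symmetric, so α = 2·(1 + 16 + 120 + 560 + 1820)/2^16 = 5034/65536 = 2517/32768.

2517/32768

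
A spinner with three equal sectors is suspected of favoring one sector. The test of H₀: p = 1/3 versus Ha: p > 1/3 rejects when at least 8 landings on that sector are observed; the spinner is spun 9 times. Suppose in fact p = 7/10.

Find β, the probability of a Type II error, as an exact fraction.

401998383/500000000

β = P(fail to reject H₀ | Ha true) = P(X ≤ 7 | p = 7/10), X ~ Binomial(9, 7/10).
Adding the binomial probabilities P(X=0)+…+P(X=7) at p = 7/10 gives 401998383/500000000.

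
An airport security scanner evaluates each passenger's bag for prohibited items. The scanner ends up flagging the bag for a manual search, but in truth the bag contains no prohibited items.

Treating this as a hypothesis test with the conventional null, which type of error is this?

The null hypothesis here is that the bag contains no prohibited items.
'Flagging the bag for a manual search' corresponds to rejecting H₀.
H₀ was rejected but H₀ is true — a Type I error (false positive).

Type I error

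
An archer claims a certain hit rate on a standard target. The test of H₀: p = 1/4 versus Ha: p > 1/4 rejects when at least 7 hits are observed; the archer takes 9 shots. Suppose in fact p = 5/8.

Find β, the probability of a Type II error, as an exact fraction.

β = P(fail to reject H₀ | Ha true) = P(S ≤ 6 | p = 5/8), S ~ Binomial(9, 5/8).
Summing C(9,j)·(5/8)^j·(3/8)^{9-j} for j = 0..6 gives 24101307/33554432.

24101307/33554432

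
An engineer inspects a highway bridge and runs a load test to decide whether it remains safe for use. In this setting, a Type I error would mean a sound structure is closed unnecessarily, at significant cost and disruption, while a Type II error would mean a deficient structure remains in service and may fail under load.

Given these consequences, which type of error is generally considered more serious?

The Type II consequence (a deficient structure remains in service and may fail under load) is more severe than the Type I consequence (a sound structure is closed unnecessarily, at significant cost and disruption).

Type II error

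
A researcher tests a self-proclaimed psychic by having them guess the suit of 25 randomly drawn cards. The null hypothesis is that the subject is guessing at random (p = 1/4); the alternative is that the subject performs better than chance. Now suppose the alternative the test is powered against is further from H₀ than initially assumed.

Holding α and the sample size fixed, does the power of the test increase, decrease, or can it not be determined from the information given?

It increases.

The further the true parameter sits from the null value, the more of the Ha sampling distribution falls in the rejection region.
Since power = 1 − β and β decreases, power increases.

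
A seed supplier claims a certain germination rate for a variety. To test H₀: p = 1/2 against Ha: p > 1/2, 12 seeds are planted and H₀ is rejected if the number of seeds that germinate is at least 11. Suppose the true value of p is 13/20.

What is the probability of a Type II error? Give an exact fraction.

3922160441778411/4096000000000000

A Type II error is failing to reject when Ha holds: with p = 13/20, β = P(S ≤ 10).
Summing C(12,j)·(13/20)^j·(7/20)^{12-j} for j = 0..10 gives 3922160441778411/4096000000000000.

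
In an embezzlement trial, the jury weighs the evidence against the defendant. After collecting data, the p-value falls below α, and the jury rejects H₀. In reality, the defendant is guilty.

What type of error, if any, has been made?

The conventional null hypothesis here is that the defendant is innocent.
The test rejected a false H₀ — the decision matches the true state.

No error — this is a correct decision.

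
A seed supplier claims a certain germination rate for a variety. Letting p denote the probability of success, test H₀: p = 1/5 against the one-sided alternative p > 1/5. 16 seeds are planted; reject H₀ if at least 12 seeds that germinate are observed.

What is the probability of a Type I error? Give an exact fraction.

100749/30517578125

Under H₀, S ~ Binomial(16, 1/5), and α = P(S ≥ 12).
Summing C(16,j)(1/5)^j(4/5)^{16−j} for j = 12,…,16 gives 100749/30517578125.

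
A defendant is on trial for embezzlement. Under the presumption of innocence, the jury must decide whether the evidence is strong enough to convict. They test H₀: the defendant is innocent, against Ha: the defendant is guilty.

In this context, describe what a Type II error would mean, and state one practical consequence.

A Type II error would mean concluding that the defendant is innocent (or at least failing to establish that the defendant is guilty) when in fact the defendant is guilty. Consequence: a guilty person goes free.

A Type II error is failing to reject H₀ when H₀ is false.
Here that means acquitting the defendant when actually the defendant is guilty.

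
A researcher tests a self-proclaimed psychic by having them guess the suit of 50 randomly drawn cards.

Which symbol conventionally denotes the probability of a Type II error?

β

P(Type II error) = P(fail to reject H₀ | H₀ false) = β.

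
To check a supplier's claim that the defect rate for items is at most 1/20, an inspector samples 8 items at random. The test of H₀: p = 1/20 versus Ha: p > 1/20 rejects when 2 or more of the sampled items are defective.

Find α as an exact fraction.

1465463047/25600000000

Under H₀, S ~ Binomial(8, 1/20); the Type I error rate is P(S ≥ 2).
α = 1 − P(S ≤ 1) = 1 − 24134536953/25600000000 = 1465463047/25600000000.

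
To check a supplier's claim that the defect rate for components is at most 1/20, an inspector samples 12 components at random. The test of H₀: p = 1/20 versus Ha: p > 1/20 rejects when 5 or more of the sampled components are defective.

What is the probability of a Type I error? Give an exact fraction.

75344392367/409600000000000

Under H₀, Y ~ Binomial(12, 1/20); the Type I error rate is P(Y ≥ 5).
Computing the lower-tail complement: 1 − 409524655607633/409600000000000 = 75344392367/409600000000000.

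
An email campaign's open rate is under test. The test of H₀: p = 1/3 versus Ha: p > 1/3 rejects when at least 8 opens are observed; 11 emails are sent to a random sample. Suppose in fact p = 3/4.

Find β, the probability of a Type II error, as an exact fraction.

β = P(fail to reject H₀ | Ha true) = P(K ≤ 7 | p = 3/4), K ~ Binomial(11, 3/4).
Adding the binomial probabilities P(K=0)+…+P(K=7) at p = 3/4 gives 150311/524288.

150311/524288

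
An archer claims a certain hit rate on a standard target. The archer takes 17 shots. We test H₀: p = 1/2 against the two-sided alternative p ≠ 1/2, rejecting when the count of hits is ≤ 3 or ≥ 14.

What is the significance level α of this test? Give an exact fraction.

417/32768

The significance level is the null-hypothesis probability of the rejection region {≤3} ∪ {≥14}.
By symmetry, α = 2·P(X ≤ 3) = 2·(1 + 17 + 136 + 680)/131072 = 1668/131072 = 417/32768.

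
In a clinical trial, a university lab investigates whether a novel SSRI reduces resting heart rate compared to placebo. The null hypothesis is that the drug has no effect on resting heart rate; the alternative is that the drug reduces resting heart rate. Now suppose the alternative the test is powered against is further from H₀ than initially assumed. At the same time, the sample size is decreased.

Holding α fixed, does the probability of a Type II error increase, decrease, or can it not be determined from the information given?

The first change alone would make β decrease; the second alone would make β increase. Which effect dominates depends on the magnitudes, which are not given.

Cannot be determined from the information given.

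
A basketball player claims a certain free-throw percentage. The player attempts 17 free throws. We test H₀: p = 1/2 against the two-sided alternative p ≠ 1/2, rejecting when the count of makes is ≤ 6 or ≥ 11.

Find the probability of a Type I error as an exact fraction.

10889/32768

The significance level is the null-hypothesis probability of the rejection region {≤6} ∪ {≥11}.
Each tail has probability (1 + 17 + 136 + 680 + 2380 + 6188 + 12376)/131072; doubling gives α = 43556/131072 = 10889/32768.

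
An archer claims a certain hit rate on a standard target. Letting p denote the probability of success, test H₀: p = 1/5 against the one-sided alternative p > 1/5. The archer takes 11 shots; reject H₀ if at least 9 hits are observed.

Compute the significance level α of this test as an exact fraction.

α = P(reject H₀ | H₀ true) = P(Y ≥ 9 | p = 1/5), with Y ~ Binomial(11, 1/5).
P(Y ≥ 9) = Σ_{j=9}^{11} C(11,j)·(1/5)^j·(4/5)^{11-j} = 37/1953125.

37/1953125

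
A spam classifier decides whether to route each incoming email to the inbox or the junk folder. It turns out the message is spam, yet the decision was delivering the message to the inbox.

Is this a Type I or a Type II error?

Type II error

The null hypothesis here is that the message is legitimate (not spam).
'Delivering the message to the inbox' corresponds to failing to reject H₀.
H₀ was not rejected but H₀ is false — a Type II error (false negative).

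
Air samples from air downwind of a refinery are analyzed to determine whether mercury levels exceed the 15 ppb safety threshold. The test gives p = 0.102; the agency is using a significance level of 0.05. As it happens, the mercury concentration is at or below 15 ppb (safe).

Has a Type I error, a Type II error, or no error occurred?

The conventional null hypothesis is that the mercury concentration is at or below 15 ppb (safe).
Since p = 0.102 ≥ α = 0.05, H₀ is not rejected.
H₀ is true (actually the mercury concentration is at or below 15 ppb (safe)).
The decision matches the true state — no error.

No error (correct decision).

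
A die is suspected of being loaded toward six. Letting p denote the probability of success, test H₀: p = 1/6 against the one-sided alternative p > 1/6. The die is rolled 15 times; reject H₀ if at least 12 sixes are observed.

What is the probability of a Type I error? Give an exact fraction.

α = P(reject H₀ | H₀ true) = P(S ≥ 12 | p = 1/6), with S ~ Binomial(15, 1/6).
P(S ≥ 12) = Σ_{j=12}^{15} C(15,j)·(1/6)^j·(5/6)^{15-j} = 7447/58773123072.

7447/58773123072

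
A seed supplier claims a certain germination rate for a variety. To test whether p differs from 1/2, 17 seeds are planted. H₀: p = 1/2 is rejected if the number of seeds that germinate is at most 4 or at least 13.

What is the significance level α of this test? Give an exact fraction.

α = P(X ≤ 4 or X ≥ 13 | p = 1/2), X ~ Binomial(17, 1/2).
Each tail has probability (1 + 17 + 136 + 680 + 2380)/131072; doubling gives α = 6428/131072 = 1607/32768.

1607/32768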